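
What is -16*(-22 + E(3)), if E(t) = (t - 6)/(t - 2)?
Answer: 400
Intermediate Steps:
E(t) = (-6 + t)/(-2 + t)
-16*(-22 + E(3)) = -16*(-22 + (-6 + 3)/(-2 + 3)) = -16*(-22 - 3/1) = -16*(-22 + 1*(-3)) = -16*(-22 - 3) = -16*(-25) = 400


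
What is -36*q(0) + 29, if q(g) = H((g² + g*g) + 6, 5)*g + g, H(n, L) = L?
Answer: 29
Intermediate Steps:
q(g) = 6*g (q(g) = 5*g + g = 6*g)
-36*q(0) + 29 = -216*0 + 29 = -36*0 + 29 = 0 + 29 = 29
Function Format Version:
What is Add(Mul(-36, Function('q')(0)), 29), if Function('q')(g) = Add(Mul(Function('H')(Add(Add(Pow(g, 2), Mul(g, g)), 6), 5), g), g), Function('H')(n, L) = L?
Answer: 29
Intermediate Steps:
Function('q')(g) = Mul(6, g) (Function('q')(g) = Add(Mul(5, g), g) = Mul(6, g))
Add(Mul(-36, Function('q')(0)), 29) = Add(Mul(-36, Mul(6, 0)), 29) = Add(Mul(-36, 0), 29) = Add(0, 29) = 29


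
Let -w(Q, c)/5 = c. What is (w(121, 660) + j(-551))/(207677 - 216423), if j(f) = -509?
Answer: 3809/8746 ≈ 0.43551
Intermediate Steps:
w(Q, c) = -5*c
(w(121, 660) + j(-551))/(207677 - 216423) = (-5*660 - 509)/(207677 - 216423) = (-3300 - 509)/(-8746) = -3809*(-1/8746) = 3809/8746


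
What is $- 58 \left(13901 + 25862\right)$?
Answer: $-2306254$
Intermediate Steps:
$- 58 \left(13901 + 25862\right) = \left(-58\right) 39763 = -2306254$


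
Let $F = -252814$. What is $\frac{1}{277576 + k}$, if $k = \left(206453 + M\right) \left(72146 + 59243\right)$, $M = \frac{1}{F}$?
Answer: $\frac{252814}{6857815067370113} \approx 3.6865 \cdot 10^{-11}$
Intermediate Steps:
$M = - \frac{1}{252814}$ ($M = \frac{1}{-252814} = - \frac{1}{252814} \approx -3.9555 \cdot 10^{-6}$)
$k = \frac{6857744892271249}{252814}$ ($k = \left(206453 - \frac{1}{252814}\right) \left(72146 + 59243\right) = \frac{52194208741}{252814} \cdot 131389 = \frac{6857744892271249}{252814} \approx 2.7126 \cdot 10^{10}$)
$\frac{1}{277576 + k} = \frac{1}{277576 + \frac{6857744892271249}{252814}} = \frac{1}{\frac{6857815067370113}{252814}} = \frac{252814}{6857815067370113}$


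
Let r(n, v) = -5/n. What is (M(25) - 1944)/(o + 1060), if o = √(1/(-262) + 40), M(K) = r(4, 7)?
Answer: -540234830/294372721 + 7781*√2745498/1177490884 ≈ -1.8243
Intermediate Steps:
M(K) = -5/4
o = √2745498/262 (o = √(-1/262 + 40) = √(10479/262) = √2745498/262 ≈ 6.3243)
(M(25) - 1944)/(o + 1060) = (-5/4 - 1944)/(√2745498/262 + 1060) = -7781/(4*(1060 + √2745498/262))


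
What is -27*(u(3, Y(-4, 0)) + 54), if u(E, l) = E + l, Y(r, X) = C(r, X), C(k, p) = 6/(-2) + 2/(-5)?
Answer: -7236/5 ≈ -1447.2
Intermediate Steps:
C(k, p) = -17/5 (C(k, p) = 6*(-½) + 2*(-⅕) = -3 - ⅖ = -17/5)
Y(r, X) = -17/5
-27*(u(3, Y(-4, 0)) + 54) = -27*((3 - 17/5) + 54) = -27*(-⅖ + 54) = -27*268/5 = -7236/5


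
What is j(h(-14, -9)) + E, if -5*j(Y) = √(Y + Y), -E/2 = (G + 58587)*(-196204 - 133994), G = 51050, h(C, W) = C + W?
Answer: 72403836252 - I*√46/5 ≈ 7.2404e+10 - 1.3565*I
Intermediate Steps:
E = 72403836252 (E = -2*(51050 + 58587)*(-196204 - 133994) = -219274*(-330198) = -2*(-36201918126) = 72403836252)
j(Y) = -√2*√Y/5 (j(Y) = -√(Y + Y)/5 = -√2*√Y/5)
j(h(-14, -9)) + E = -√2*√(-14 - 9)/5 + 72403836252 = -√2*√(-23)/5 + 72403836252 = -√2*I*√23/5 + 72403836252 = -I*√46/5 + 72403836252 = 72403836252 - I*√46/5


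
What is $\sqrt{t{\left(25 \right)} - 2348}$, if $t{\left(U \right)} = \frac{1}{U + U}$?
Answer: $\frac{i \sqrt{234798}}{10} \approx 48.456 i$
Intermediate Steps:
$t{\left(U \right)} = \frac{1}{2 U}$
$\sqrt{t{\left(25 \right)} - 2348} = \sqrt{\frac{1}{2 \cdot 25} - 2348} = \sqrt{\frac{1}{2} \cdot \frac{1}{25} - 2348} = \sqrt{\frac{1}{50} - 2348} = \sqrt{- \frac{117399}{50}} = \frac{i \sqrt{234798}}{10}$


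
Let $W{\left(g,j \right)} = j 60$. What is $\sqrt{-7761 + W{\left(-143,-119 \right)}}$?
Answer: $i \sqrt{14901} \approx 122.07 i$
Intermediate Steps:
$W{\left(g,j \right)} = 60 j$
$\sqrt{-7761 + W{\left(-143,-119 \right)}} = \sqrt{-7761 + 60 \left(-119\right)} = \sqrt{-7761 - 7140} = \sqrt{-14901} = i \sqrt{14901}$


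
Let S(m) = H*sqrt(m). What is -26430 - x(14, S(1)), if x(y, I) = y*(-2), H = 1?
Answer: -26402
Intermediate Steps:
S(m) = sqrt(m) (S(m) = 1*sqrt(m) = sqrt(m))
x(y, I) = -2*y
-26430 - x(14, S(1)) = -26430 - (-2)*14 = -26430 - 1*(-28) = -26430 + 28 = -26402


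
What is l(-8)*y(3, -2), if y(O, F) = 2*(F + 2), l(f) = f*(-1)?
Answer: 0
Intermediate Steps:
l(f) = -f
y(O, F) = 4 + 2*F (y(O, F) = 2*(2 + F) = 4 + 2*F)
l(-8)*y(3, -2) = (-1*(-8))*(4 + 2*(-2)) = 8*(4 - 4) = 8*0 = 0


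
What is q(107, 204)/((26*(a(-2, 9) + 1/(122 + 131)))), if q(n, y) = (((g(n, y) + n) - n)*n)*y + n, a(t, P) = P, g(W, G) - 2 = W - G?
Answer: -524608909/59228 ≈ -8857.5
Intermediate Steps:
g(W, G) = 2 + W - G (g(W, G) = 2 + (W - G) = 2 + W - G)
q(n, y) = n + n*y*(2 + n - y) (q(n, y) = ((((2 + n - y) + n) - n)*n)*y + n = (((2 - y + 2*n) - n)*n)*y + n = ((2 + n - y)*n)*y + n = (n*(2 + n - y))*y + n = n*y*(2 + n - y) + n = n + n*y*(2 + n - y))
q(107, 204)/((26*(a(-2, 9) + 1/(122 + 131)))) = (107*(1 + 204*(2 + 107 - 1*204)))/((26*(9 + 1/(122 + 131)))) = (107*(1 + 204*(2 + 107 - 204)))/((26*(9 + 1/253))) = (107*(1 + 204*(-95)))/((26*(9 + 1/253))) = (107*(1 - 19380))/((26*(2278/253))) = (107*(-19379))/(59228/253) = -2073553*253/59228 = -524608909/59228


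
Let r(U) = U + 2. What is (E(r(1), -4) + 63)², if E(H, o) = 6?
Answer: 4761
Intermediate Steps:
r(U) = 2 + U
(E(r(1), -4) + 63)² = (6 + 63)² = 69² = 4761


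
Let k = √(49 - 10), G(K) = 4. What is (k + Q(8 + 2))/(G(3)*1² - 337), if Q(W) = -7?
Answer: 7/333 - √39/333 ≈ 0.0022673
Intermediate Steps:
k = √39 ≈ 6.2450
(k + Q(8 + 2))/(G(3)*1² - 337) = (√39 - 7)/(4*1² - 337) = (-7 + √39)/(4*1 - 337) = (-7 + √39)/(4 - 337) = (-7 + √39)/(-333) = (-7 + √39)*(-1/333) = 7/333 - √39/333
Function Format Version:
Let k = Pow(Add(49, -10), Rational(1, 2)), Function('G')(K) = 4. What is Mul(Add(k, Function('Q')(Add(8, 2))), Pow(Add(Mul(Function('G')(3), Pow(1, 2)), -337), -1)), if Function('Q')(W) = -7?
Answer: Add(Rational(7, 333), Mul(Rational(-1, 333), Pow(39, Rational(1, 2)))) ≈ 0.0022673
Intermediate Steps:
k = Pow(39, Rational(1, 2)) ≈ 6.2450
Mul(Add(k, Function('Q')(Add(8, 2))), Pow(Add(Mul(Function('G')(3), Pow(1, 2)), -337), -1)) = Mul(Add(Pow(39, Rational(1, 2)), -7), Pow(Add(Mul(4, Pow(1, 2)), -337), -1)) = Mul(Add(-7, Pow(39, Rational(1, 2))), Pow(Add(Mul(4, 1), -337), -1)) = Mul(Add(-7, Pow(39, Rational(1, 2))), Pow(Add(4, -337), -1)) = Mul(Add(-7, Pow(39, Rational(1, 2))), Pow(-333, -1)) = Mul(Add(-7, Pow(39, Rational(1, 2))), Rational(-1, 333)) = Add(Rational(7, 333), Mul(Rational(-1, 333), Pow(39, Rational(1, 2))))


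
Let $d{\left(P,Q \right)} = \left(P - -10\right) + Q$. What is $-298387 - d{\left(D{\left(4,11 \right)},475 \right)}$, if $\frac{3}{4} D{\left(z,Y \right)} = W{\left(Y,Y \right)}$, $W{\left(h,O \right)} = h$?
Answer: $- \frac{896660}{3} \approx -2.9889 \cdot 10^{5}$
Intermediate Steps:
$D{\left(z,Y \right)} = \frac{4 Y}{3}$
$d{\left(P,Q \right)} = 10 + P + Q$ ($d{\left(P,Q \right)} = \left(P + 10\right) + Q = \left(10 + P\right) + Q = 10 + P + Q$)
$-298387 - d{\left(D{\left(4,11 \right)},475 \right)} = -298387 - \left(10 + \frac{4}{3} \cdot 11 + 475\right) = -298387 - \left(10 + \frac{44}{3} + 475\right) = -298387 - \frac{1499}{3} = - \frac{896660}{3}$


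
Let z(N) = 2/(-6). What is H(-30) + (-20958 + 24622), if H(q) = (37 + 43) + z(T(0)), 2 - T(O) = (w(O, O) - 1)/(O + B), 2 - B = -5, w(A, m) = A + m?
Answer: 11231/3 ≈ 3743.7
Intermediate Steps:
B = 7 (B = 2 - 1*(-5) = 2 + 5 = 7)
T(O) = 2 - (-1 + 2*O)/(7 + O) (T(O) = 2 - ((O + O) - 1)/(O + 7) = 2 - (2*O - 1)/(7 + O) = 2 - (-1 + 2*O)/(7 + O))
z(N) = -1/3 (z(N) = 2*(-1/6) = -1/3)
H(q) = 239/3 (H(q) = (37 + 43) - 1/3 = 80 - 1/3 = 239/3)
H(-30) + (-20958 + 24622) = 239/3 + (-20958 + 24622) = 239/3 + 3664 = 11231/3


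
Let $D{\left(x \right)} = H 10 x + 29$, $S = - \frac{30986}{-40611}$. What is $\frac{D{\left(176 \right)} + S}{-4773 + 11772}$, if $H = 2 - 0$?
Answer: $\frac{144159425}{284236389} \approx 0.50718$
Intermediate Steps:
$H = 2$ ($H = 2 + 0 = 2$)
$S = \frac{30986}{40611}$ ($S = \left(-30986\right) \left(- \frac{1}{40611}\right) = \frac{30986}{40611} \approx 0.76299$)
$D{\left(x \right)} = 29 + 20 x$ ($D{\left(x \right)} = 2 \cdot 10 x + 29 = 20 x + 29 = 29 + 20 x$)
$\frac{D{\left(176 \right)} + S}{-4773 + 11772} = \frac{\left(29 + 20 \cdot 176\right) + \frac{30986}{40611}}{-4773 + 11772} = \frac{\left(29 + 3520\right) + \frac{30986}{40611}}{6999} = \left(3549 + \frac{30986}{40611}\right) \frac{1}{6999} = \frac{144159425}{40611} \cdot \frac{1}{6999} = \frac{144159425}{284236389}$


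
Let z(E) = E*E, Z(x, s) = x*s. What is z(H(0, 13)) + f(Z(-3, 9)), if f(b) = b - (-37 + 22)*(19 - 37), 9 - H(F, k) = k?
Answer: -281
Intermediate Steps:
Z(x, s) = s*x
H(F, k) = 9 - k
z(E) = E²
f(b) = -270 + b (f(b) = b - (-15)*(-18) = b - 1*270 = b - 270 = -270 + b)
z(H(0, 13)) + f(Z(-3, 9)) = (9 - 1*13)² + (-270 + 9*(-3)) = (9 - 13)² + (-270 - 27) = (-4)² - 297 = 16 - 297 = -281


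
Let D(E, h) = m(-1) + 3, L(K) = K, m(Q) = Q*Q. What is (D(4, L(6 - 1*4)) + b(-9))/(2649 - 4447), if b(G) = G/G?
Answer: -5/1798 ≈ -0.0027809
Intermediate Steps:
b(G) = 1
m(Q) = Q²
D(E, h) = 4 (D(E, h) = (-1)² + 3 = 1 + 3 = 4)
(D(4, L(6 - 1*4)) + b(-9))/(2649 - 4447) = (4 + 1)/(2649 - 4447) = 5/(-1798) = 5*(-1/1798) = -5/1798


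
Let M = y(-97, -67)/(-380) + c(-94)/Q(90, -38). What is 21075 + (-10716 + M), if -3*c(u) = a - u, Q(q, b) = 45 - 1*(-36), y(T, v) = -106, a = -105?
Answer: 478289999/46170 ≈ 10359.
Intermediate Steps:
Q(q, b) = 81 (Q(q, b) = 45 + 36 = 81)
c(u) = 35 + u/3 (c(u) = -(-105 - u)/3 = 35 + u/3)
M = 14969/46170 (M = -106/(-380) + (35 + (⅓)*(-94))/81 = -106*(-1/380) + (35 - 94/3)*(1/81) = 53/190 + (11/3)*(1/81) = 53/190 + 11/243 = 14969/46170 ≈ 0.32421)
21075 + (-10716 + M) = 21075 + (-10716 + 14969/46170) = 21075 - 494742751/46170 = 478289999/46170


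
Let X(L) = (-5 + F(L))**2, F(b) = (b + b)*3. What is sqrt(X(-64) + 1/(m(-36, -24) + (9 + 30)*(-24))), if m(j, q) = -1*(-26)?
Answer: sqrt(125308919190)/910 ≈ 389.00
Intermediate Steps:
m(j, q) = 26
F(b) = 6*b (F(b) = (2*b)*3 = 6*b)
X(L) = (-5 + 6*L)**2
sqrt(X(-64) + 1/(m(-36, -24) + (9 + 30)*(-24))) = sqrt((-5 + 6*(-64))**2 + 1/(26 + (9 + 30)*(-24))) = sqrt((-5 - 384)**2 + 1/(26 + 39*(-24))) = sqrt((-389)**2 + 1/(26 - 936)) = sqrt(151321 + 1/(-910)) = sqrt(151321 - 1/910) = sqrt(137702109/910) = sqrt(125308919190)/910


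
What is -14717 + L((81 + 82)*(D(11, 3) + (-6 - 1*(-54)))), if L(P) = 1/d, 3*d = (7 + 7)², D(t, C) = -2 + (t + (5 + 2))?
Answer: -2884529/196 ≈ -14717.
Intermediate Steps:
D(t, C) = 5 + t (D(t, C) = -2 + (t + 7) = -2 + (7 + t) = 5 + t)
d = 196/3 (d = (7 + 7)²/3 = (⅓)*14² = (⅓)*196 = 196/3 ≈ 65.333)
L(P) = 3/196 (L(P) = 1/(196/3) = 3/196)
-14717 + L((81 + 82)*(D(11, 3) + (-6 - 1*(-54)))) = -14717 + 3/196 = -2884529/196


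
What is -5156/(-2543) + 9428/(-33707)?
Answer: 149817888/85716901 ≈ 1.7478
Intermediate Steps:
-5156/(-2543) + 9428/(-33707) = -5156*(-1/2543) + 9428*(-1/33707) = 5156/2543 - 9428/33707 = 149817888/85716901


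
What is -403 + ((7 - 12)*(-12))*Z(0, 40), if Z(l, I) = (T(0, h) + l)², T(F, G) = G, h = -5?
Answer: 1097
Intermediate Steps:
Z(l, I) = (-5 + l)²
-403 + ((7 - 12)*(-12))*Z(0, 40) = -403 + ((7 - 12)*(-12))*(-5 + 0)² = -403 - 5*(-12)*(-5)² = -403 + 60*25 = -403 + 1500 = 1097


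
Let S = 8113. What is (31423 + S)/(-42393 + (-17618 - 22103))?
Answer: -19768/41057 ≈ -0.48148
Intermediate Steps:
(31423 + S)/(-42393 + (-17618 - 22103)) = (31423 + 8113)/(-42393 + (-17618 - 22103)) = 39536/(-42393 - 39721) = 39536/(-82114) = 39536*(-1/82114) = -19768/41057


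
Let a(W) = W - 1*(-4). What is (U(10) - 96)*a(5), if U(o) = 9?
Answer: -783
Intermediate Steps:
a(W) = 4 + W (a(W) = W + 4 = 4 + W)
(U(10) - 96)*a(5) = (9 - 96)*(4 + 5) = -87*9 = -783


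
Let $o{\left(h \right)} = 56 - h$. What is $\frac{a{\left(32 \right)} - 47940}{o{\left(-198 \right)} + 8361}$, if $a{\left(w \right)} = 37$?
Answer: $- \frac{47903}{8615} \approx -5.5604$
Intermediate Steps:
$\frac{a{\left(32 \right)} - 47940}{o{\left(-198 \right)} + 8361} = \frac{37 - 47940}{\left(56 - -198\right) + 8361} = - \frac{47903}{\left(56 + 198\right) + 8361} = - \frac{47903}{254 + 8361} = - \frac{47903}{8615}$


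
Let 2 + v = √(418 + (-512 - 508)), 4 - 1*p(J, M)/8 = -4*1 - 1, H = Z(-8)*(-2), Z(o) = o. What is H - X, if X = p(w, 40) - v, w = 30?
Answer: -58 + I*√602 ≈ -58.0 + 24.536*I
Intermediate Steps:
H = 16 (H = -8*(-2) = 16)
p(J, M) = 72 (p(J, M) = 32 - 8*(-4*1 - 1) = 32 - 8*(-4 - 1) = 32 - 8*(-5) = 32 + 40 = 72)
v = -2 + I*√602 (v = -2 + √(418 + (-512 - 508)) = -2 + √(418 - 1020) = -2 + √(-602) = -2 + I*√602 ≈ -2.0 + 24.536*I)
X = 74 - I*√602 (X = 72 - (-2 + I*√602) = 72 + (2 - I*√602) = 74 - I*√602 ≈ 74.0 - 24.536*I)
H - X = 16 - (74 - I*√602) = 16 + (-74 + I*√602) = -58 + I*√602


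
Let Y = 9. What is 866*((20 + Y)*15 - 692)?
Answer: -222562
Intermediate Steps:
866*((20 + Y)*15 - 692) = 866*((20 + 9)*15 - 692) = 866*(29*15 - 692) = 866*(435 - 692) = 866*(-257) = -222562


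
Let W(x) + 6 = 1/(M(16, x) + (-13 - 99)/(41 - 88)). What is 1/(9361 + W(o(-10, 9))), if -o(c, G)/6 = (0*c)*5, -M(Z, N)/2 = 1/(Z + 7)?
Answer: 2482/23220191 ≈ 0.00010689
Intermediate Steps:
M(Z, N) = -2/(7 + Z) (M(Z, N) = -2/(Z + 7) = -2/(7 + Z))
o(c, G) = 0 (o(c, G) = -6*0*c*5 = -0*5 = -6*0 = 0)
W(x) = -13811/2482 (W(x) = -6 + 1/(-2/(7 + 16) + (-13 - 99)/(41 - 88)) = -6 + 1/(-2/23 - 112/(-47)) = -6 + 1/(-2*1/23 - 112*(-1/47)) = -6 + 1/(-2/23 + 112/47) = -6 + 1/(2482/1081) = -6 + 1081/2482 = -13811/2482)
1/(9361 + W(o(-10, 9))) = 1/(9361 - 13811/2482) = 1/(23220191/2482) = 2482/23220191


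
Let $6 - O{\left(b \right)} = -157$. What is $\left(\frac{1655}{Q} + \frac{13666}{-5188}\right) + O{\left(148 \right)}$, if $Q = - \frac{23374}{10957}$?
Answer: $- \frac{9328960276}{15158039} \approx -615.45$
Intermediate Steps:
$Q = - \frac{23374}{10957}$ ($Q = \left(-23374\right) \frac{1}{10957} = - \frac{23374}{10957} \approx -2.1332$)
$O{\left(b \right)} = 163$ ($O{\left(b \right)} = 6 - -157 = 6 + 157 = 163$)
$\left(\frac{1655}{Q} + \frac{13666}{-5188}\right) + O{\left(148 \right)} = \left(\frac{1655}{- \frac{23374}{10957}} + \frac{13666}{-5188}\right) + 163 = \left(1655 \left(- \frac{10957}{23374}\right) + 13666 \left(- \frac{1}{5188}\right)\right) + 163 = \left(- \frac{18133835}{23374} - \frac{6833}{2594}\right) + 163 = - \frac{11799720633}{15158039} + 163 = - \frac{9328960276}{15158039}$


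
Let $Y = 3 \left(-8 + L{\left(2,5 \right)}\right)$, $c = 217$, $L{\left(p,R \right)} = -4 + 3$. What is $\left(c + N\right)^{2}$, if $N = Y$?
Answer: $36100$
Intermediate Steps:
$L{\left(p,R \right)} = -1$
$Y = -27$ ($Y = 3 \left(-8 - 1\right) = 3 \left(-9\right) = -27$)
$N = -27$
$\left(c + N\right)^{2} = \left(217 - 27\right)^{2} = 190^{2} = 36100$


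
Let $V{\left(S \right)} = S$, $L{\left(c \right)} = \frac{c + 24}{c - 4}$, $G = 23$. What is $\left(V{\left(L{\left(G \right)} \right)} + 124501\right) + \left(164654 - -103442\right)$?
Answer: $\frac{7459390}{19} \approx 3.926 \cdot 10^{5}$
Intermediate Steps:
$L{\left(c \right)} = \frac{24 + c}{-4 + c}$
$\left(V{\left(L{\left(G \right)} \right)} + 124501\right) + \left(164654 - -103442\right) = \left(\frac{24 + 23}{-4 + 23} + 124501\right) + \left(164654 - -103442\right) = \left(\frac{1}{19} \cdot 47 + 124501\right) + \left(164654 + 103442\right) = \left(\frac{1}{19} \cdot 47 + 124501\right) + 268096 = \left(\frac{47}{19} + 124501\right) + 268096 = \frac{2365566}{19} + 268096 = \frac{7459390}{19}$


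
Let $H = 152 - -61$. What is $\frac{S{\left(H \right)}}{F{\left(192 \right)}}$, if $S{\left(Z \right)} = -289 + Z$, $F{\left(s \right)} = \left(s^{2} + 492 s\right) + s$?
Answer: $- \frac{19}{32880} \approx -0.00057786$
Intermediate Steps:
$H = 213$ ($H = 152 + 61 = 213$)
$F{\left(s \right)} = s^{2} + 493 s$
$\frac{S{\left(H \right)}}{F{\left(192 \right)}} = \frac{-289 + 213}{192 \left(493 + 192\right)} = - \frac{76}{192 \cdot 685} = - \frac{76}{131520} = \left(-76\right) \frac{1}{131520} = - \frac{19}{32880}$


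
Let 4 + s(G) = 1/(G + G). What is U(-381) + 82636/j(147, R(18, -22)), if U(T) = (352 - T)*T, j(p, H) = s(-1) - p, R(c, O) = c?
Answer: -84784991/303 ≈ -2.7982e+5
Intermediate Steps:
s(G) = -4 + 1/(2*G) (s(G) = -4 + 1/(G + G) = -4 + 1/(2*G))
j(p, H) = -9/2 - p (j(p, H) = (-4 + (½)/(-1)) - p = (-4 + (½)*(-1)) - p = (-4 - ½) - p = -9/2 - p)
U(T) = T*(352 - T)
U(-381) + 82636/j(147, R(18, -22)) = -381*(352 - 1*(-381)) + 82636/(-9/2 - 1*147) = -381*(352 + 381) + 82636/(-9/2 - 147) = -381*733 + 82636/(-303/2) = -279273 + 82636*(-2/303) = -279273 - 165272/303 = -84784991/303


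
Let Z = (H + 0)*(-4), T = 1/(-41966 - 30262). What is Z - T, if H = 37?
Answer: -10689743/72228 ≈ -148.00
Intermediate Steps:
T = -1/72228 (T = 1/(-72228) = -1/72228 ≈ -1.3845e-5)
Z = -148 (Z = (37 + 0)*(-4) = 37*(-4) = -148)
Z - T = -148 - 1*(-1/72228) = -148 + 1/72228 = -10689743/72228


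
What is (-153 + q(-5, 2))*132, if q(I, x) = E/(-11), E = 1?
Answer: -20208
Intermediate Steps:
q(I, x) = -1/11 (q(I, x) = 1/(-11) = 1*(-1/11) = -1/11)
(-153 + q(-5, 2))*132 = (-153 - 1/11)*132 = -1684/11*132 = -20208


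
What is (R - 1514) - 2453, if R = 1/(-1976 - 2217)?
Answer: -16633632/4193 ≈ -3967.0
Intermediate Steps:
R = -1/4193 (R = 1/(-4193) = -1/4193 ≈ -0.00023849)
(R - 1514) - 2453 = (-1/4193 - 1514) - 2453 = -6348203/4193 - 2453 = -16633632/4193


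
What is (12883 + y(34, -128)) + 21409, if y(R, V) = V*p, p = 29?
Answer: 30580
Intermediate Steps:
y(R, V) = 29*V (y(R, V) = V*29 = 29*V)
(12883 + y(34, -128)) + 21409 = (12883 + 29*(-128)) + 21409 = (12883 - 3712) + 21409 = 9171 + 21409 = 30580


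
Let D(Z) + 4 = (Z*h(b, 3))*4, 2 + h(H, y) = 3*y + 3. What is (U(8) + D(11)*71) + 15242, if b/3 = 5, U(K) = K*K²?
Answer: 46710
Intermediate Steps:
U(K) = K³
b = 15 (b = 3*5 = 15)
h(H, y) = 1 + 3*y (h(H, y) = -2 + (3*y + 3) = -2 + (3 + 3*y) = 1 + 3*y)
D(Z) = -4 + 40*Z (D(Z) = -4 + (Z*(1 + 3*3))*4 = -4 + (Z*(1 + 9))*4 = -4 + (Z*10)*4 = -4 + (10*Z)*4 = -4 + 40*Z)
(U(8) + D(11)*71) + 15242 = (8³ + (-4 + 40*11)*71) + 15242 = (512 + (-4 + 440)*71) + 15242 = (512 + 436*71) + 15242 = (512 + 30956) + 15242 = 31468 + 15242 = 46710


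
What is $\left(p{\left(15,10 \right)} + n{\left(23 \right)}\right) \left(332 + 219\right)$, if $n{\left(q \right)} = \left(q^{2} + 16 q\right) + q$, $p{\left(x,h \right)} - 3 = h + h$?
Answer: $519593$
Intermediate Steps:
$p{\left(x,h \right)} = 3 + 2 h$ ($p{\left(x,h \right)} = 3 + \left(h + h\right) = 3 + 2 h$)
$n{\left(q \right)} = q^{2} + 17 q$
$\left(p{\left(15,10 \right)} + n{\left(23 \right)}\right) \left(332 + 219\right) = \left(\left(3 + 2 \cdot 10\right) + 23 \left(17 + 23\right)\right) \left(332 + 219\right) = \left(\left(3 + 20\right) + 23 \cdot 40\right) 551 = \left(23 + 920\right) 551 = 943 \cdot 551 = 519593$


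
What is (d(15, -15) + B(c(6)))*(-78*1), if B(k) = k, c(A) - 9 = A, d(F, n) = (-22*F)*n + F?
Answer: -388440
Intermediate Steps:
d(F, n) = F - 22*F*n (d(F, n) = -22*F*n + F = F - 22*F*n)
c(A) = 9 + A
(d(15, -15) + B(c(6)))*(-78*1) = (15*(1 - 22*(-15)) + (9 + 6))*(-78*1) = (15*(1 + 330) + 15)*(-78) = (15*331 + 15)*(-78) = (4965 + 15)*(-78) = 4980*(-78) = -388440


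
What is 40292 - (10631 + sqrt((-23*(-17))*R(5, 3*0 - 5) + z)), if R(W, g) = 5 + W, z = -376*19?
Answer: 29661 - 7*I*sqrt(66) ≈ 29661.0 - 56.868*I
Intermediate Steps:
z = -7144
40292 - (10631 + sqrt((-23*(-17))*R(5, 3*0 - 5) + z)) = 40292 - (10631 + sqrt((-23*(-17))*(5 + 5) - 7144)) = 40292 - (10631 + sqrt(391*10 - 7144)) = 40292 - (10631 + sqrt(3910 - 7144)) = 40292 - (10631 + sqrt(-3234)) = 40292 - (10631 + 7*I*sqrt(66)) = 40292 + (-10631 - 7*I*sqrt(66)) = 29661 - 7*I*sqrt(66)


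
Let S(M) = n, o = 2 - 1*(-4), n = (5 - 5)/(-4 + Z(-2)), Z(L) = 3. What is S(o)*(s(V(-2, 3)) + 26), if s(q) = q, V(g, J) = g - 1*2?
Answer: 0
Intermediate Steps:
V(g, J) = -2 + g (V(g, J) = g - 2 = -2 + g)
n = 0 (n = (5 - 5)/(-4 + 3) = 0/(-1) = 0*(-1) = 0)
o = 6 (o = 2 + 4 = 6)
S(M) = 0
S(o)*(s(V(-2, 3)) + 26) = 0*((-2 - 2) + 26) = 0*(-4 + 26) = 0*22 = 0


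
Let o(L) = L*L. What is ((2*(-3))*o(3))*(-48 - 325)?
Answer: 20142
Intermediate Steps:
o(L) = L²
((2*(-3))*o(3))*(-48 - 325) = ((2*(-3))*3²)*(-48 - 325) = -6*9*(-373) = -54*(-373) = 20142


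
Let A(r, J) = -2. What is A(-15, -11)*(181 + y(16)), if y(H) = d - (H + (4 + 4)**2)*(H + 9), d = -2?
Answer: 3642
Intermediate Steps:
y(H) = -2 - (9 + H)*(64 + H) (y(H) = -2 - (H + (4 + 4)**2)*(H + 9) = -2 - (H + 8**2)*(9 + H) = -2 - (H + 64)*(9 + H) = -2 - (64 + H)*(9 + H) = -2 - (9 + H)*(64 + H))
A(-15, -11)*(181 + y(16)) = -2*(181 + (-578 - 1*16**2 - 73*16)) = -2*(181 + (-578 - 1*256 - 1168)) = -2*(181 + (-578 - 256 - 1168)) = -2*(181 - 2002) = -2*(-1821) = 3642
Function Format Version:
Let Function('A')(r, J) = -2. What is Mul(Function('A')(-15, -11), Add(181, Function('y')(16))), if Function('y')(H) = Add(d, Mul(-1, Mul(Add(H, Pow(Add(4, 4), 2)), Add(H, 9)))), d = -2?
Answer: 3642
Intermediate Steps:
Function('y')(H) = Add(-2, Mul(-1, Add(9, H), Add(64, H))) (Function('y')(H) = Add(-2, Mul(-1, Mul(Add(H, Pow(Add(4, 4), 2)), Add(H, 9)))) = Add(-2, Mul(-1, Mul(Add(H, Pow(8, 2)), Add(9, H)))) = Add(-2, Mul(-1, Mul(Add(H, 64), Add(9, H)))) = Add(-2, Mul(-1, Mul(Add(64, H), Add(9, H)))) = Add(-2, Mul(-1, Mul(Add(9, H), Add(64, H)))) = Add(-2, Mul(-1, Add(9, H), Add(64, H))))
Mul(Function('A')(-15, -11), Add(181, Function('y')(16))) = Mul(-2, Add(181, Add(-578, Mul(-1, Pow(16, 2)), Mul(-73, 16)))) = Mul(-2, Add(181, Add(-578, Mul(-1, 256), -1168))) = Mul(-2, Add(181, Add(-578, -256, -1168))) = Mul(-2, Add(181, -2002)) = Mul(-2, -1821) = 3642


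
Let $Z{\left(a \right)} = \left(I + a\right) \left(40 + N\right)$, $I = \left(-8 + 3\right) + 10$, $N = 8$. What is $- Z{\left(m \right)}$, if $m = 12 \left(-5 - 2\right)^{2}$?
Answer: $-28464$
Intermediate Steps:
$I = 5$ ($I = -5 + 10 = 5$)
$m = 588$ ($m = 12 \left(-7\right)^{2} = 12 \cdot 49 = 588$)
$Z{\left(a \right)} = 240 + 48 a$ ($Z{\left(a \right)} = \left(5 + a\right) \left(40 + 8\right) = \left(5 + a\right) 48 = 240 + 48 a$)
$- Z{\left(m \right)} = - (240 + 48 \cdot 588) = - (240 + 28224) = \left(-1\right) 28464 = -28464$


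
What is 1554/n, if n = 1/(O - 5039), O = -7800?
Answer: -19951806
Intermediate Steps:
n = -1/12839 (n = 1/(-7800 - 5039) = 1/(-12839) = -1/12839 ≈ -7.7888e-5)
1554/n = 1554/(-1/12839) = 1554*(-12839) = -19951806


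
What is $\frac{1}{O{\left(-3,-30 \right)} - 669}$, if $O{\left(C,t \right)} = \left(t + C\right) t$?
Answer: $\frac{1}{321} \approx 0.0031153$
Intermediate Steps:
$O{\left(C,t \right)} = t \left(C + t\right)$ ($O{\left(C,t \right)} = \left(C + t\right) t = t \left(C + t\right)$)
$\frac{1}{O{\left(-3,-30 \right)} - 669} = \frac{1}{- 30 \left(-3 - 30\right) - 669} = \frac{1}{\left(-30\right) \left(-33\right) - 669} = \frac{1}{990 - 669} = \frac{1}{321}$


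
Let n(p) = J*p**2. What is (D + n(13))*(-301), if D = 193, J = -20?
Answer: 959287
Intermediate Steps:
n(p) = -20*p**2
(D + n(13))*(-301) = (193 - 20*13**2)*(-301) = (193 - 20*169)*(-301) = (193 - 3380)*(-301) = -3187*(-301) = 959287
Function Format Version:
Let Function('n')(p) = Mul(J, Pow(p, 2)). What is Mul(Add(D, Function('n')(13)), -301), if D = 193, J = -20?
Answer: 959287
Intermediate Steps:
Function('n')(p) = Mul(-20, Pow(p, 2))
Mul(Add(D, Function('n')(13)), -301) = Mul(Add(193, Mul(-20, Pow(13, 2))), -301) = Mul(Add(193, Mul(-20, 169)), -301) = Mul(Add(193, -3380), -301) = Mul(-3187, -301) = 959287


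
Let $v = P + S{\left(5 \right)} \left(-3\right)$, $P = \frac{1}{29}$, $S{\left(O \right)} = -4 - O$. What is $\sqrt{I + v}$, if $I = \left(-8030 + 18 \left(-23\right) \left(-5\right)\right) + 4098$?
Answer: $\frac{7 i \sqrt{31494}}{29} \approx 42.836 i$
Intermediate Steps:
$P = \frac{1}{29} \approx 0.034483$
$v = \frac{784}{29}$ ($v = \frac{1}{29} + \left(-4 - 5\right) \left(-3\right) = \frac{1}{29} - -27 = \frac{1}{29} + 27 = \frac{784}{29} \approx 27.034$)
$I = -1862$ ($I = \left(-8030 - -2070\right) + 4098 = \left(-8030 + 2070\right) + 4098 = -5960 + 4098 = -1862$)
$\sqrt{I + v} = \sqrt{-1862 + \frac{784}{29}} = \sqrt{- \frac{53214}{29}} = \frac{7 i \sqrt{31494}}{29}$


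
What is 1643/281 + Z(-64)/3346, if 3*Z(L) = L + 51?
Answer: 16488781/2820678 ≈ 5.8457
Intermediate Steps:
Z(L) = 17 + L/3 (Z(L) = (L + 51)/3 = (51 + L)/3 = 17 + L/3)
1643/281 + Z(-64)/3346 = 1643/281 + (17 + (⅓)*(-64))/3346 = 1643*(1/281) + (17 - 64/3)*(1/3346) = 1643/281 - 13/3*1/3346 = 1643/281 - 13/10038 = 16488781/2820678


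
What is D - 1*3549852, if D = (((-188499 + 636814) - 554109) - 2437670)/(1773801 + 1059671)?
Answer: -1257301098701/354184 ≈ -3.5499e+6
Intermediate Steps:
D = -317933/354184 (D = ((448315 - 554109) - 2437670)/2833472 = (-105794 - 2437670)*(1/2833472) = -2543464*1/2833472 = -317933/354184 ≈ -0.89765)
D - 1*3549852 = -317933/354184 - 1*3549852 = -317933/354184 - 3549852 = -1257301098701/354184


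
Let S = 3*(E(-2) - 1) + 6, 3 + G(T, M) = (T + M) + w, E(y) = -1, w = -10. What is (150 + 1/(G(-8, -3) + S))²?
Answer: 12952801/576 ≈ 22488.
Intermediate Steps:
G(T, M) = -13 + M + T (G(T, M) = -3 + ((T + M) - 10) = -3 + ((M + T) - 10) = -3 + (-10 + M + T) = -13 + M + T)
S = 0 (S = 3*(-1 - 1) + 6 = 3*(-2) + 6 = -6 + 6 = 0)
(150 + 1/(G(-8, -3) + S))² = (150 + 1/((-13 - 3 - 8) + 0))² = (150 + 1/(-24 + 0))² = (150 + 1/(-24))² = (150 - 1/24)² = (3599/24)² = 12952801/576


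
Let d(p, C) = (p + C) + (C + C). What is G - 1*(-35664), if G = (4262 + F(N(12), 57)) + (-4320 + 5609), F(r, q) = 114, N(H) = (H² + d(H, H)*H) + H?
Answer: 41329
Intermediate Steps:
d(p, C) = p + 3*C (d(p, C) = (C + p) + 2*C = p + 3*C)
N(H) = H + 5*H² (N(H) = (H² + (H + 3*H)*H) + H = (H² + (4*H)*H) + H = (H² + 4*H²) + H = 5*H² + H = H + 5*H²)
G = 5665 (G = (4262 + 114) + (-4320 + 5609) = 4376 + 1289 = 5665)
G - 1*(-35664) = 5665 - 1*(-35664) = 5665 + 35664 = 41329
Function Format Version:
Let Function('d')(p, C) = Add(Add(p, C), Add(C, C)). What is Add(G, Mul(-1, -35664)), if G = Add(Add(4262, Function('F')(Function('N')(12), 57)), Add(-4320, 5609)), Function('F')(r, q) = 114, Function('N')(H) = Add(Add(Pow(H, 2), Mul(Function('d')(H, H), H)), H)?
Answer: 41329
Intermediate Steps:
Function('d')(p, C) = Add(p, Mul(3, C)) (Function('d')(p, C) = Add(Add(C, p), Mul(2, C)) = Add(p, Mul(3, C)))
Function('N')(H) = Add(H, Mul(5, Pow(H, 2))) (Function('N')(H) = Add(Add(Pow(H, 2), Mul(Add(H, Mul(3, H)), H)), H) = Add(Add(Pow(H, 2), Mul(Mul(4, H), H)), H) = Add(Add(Pow(H, 2), Mul(4, Pow(H, 2))), H) = Add(Mul(5, Pow(H, 2)), H) = Add(H, Mul(5, Pow(H, 2))))
G = 5665 (G = Add(Add(4262, 114), Add(-4320, 5609)) = Add(4376, 1289) = 5665)
Add(G, Mul(-1, -35664)) = Add(5665, Mul(-1, -35664)) = Add(5665, 35664) = 41329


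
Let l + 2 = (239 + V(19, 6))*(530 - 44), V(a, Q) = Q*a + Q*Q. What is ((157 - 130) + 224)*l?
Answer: 47452052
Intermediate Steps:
V(a, Q) = Q**2 + Q*a (V(a, Q) = Q*a + Q**2 = Q**2 + Q*a)
l = 189052 (l = -2 + (239 + 6*(6 + 19))*(530 - 44) = -2 + (239 + 6*25)*486 = -2 + (239 + 150)*486 = -2 + 389*486 = -2 + 189054 = 189052)
((157 - 130) + 224)*l = ((157 - 130) + 224)*189052 = (27 + 224)*189052 = 251*189052 = 47452052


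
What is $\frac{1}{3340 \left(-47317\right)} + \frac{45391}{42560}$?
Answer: $\frac{18877732159}{17700343360} \approx 1.0665$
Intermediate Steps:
$\frac{1}{3340 \left(-47317\right)} + \frac{45391}{42560} = \frac{1}{3340} \left(- \frac{1}{47317}\right) + 45391 \cdot \frac{1}{42560} = - \frac{1}{158038780} + \frac{2389}{2240} = \frac{18877732159}{17700343360}$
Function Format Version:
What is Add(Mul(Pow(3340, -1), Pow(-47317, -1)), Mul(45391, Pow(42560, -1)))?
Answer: Rational(18877732159, 17700343360) ≈ 1.0665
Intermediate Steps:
Add(Mul(Pow(3340, -1), Pow(-47317, -1)), Mul(45391, Pow(42560, -1))) = Add(Mul(Rational(1, 3340), Rational(-1, 47317)), Mul(45391, Rational(1, 42560))) = Add(Rational(-1, 158038780), Rational(2389, 2240)) = Rational(18877732159, 17700343360)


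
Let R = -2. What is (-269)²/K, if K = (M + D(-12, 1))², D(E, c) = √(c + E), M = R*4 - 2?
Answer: 72361/(10 - I*√11)² ≈ 522.7 + 389.57*I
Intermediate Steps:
M = -10 (M = -2*4 - 2 = -8 - 2 = -10)
D(E, c) = √(E + c)
K = (-10 + I*√11)² (K = (-10 + √(-12 + 1))² = (-10 + √(-11))² = (-10 + I*√11)² ≈ 89.0 - 66.333*I)
(-269)²/K = (-269)²/((10 - I*√11)²) = 72361/(10 - I*√11)²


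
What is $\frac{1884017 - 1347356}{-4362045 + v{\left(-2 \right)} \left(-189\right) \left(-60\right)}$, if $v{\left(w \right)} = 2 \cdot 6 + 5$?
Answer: $- \frac{178887}{1389755} \approx -0.12872$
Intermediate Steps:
$v{\left(w \right)} = 17$ ($v{\left(w \right)} = 12 + 5 = 17$)
$\frac{1884017 - 1347356}{-4362045 + v{\left(-2 \right)} \left(-189\right) \left(-60\right)} = \frac{1884017 - 1347356}{-4362045 + 17 \left(-189\right) \left(-60\right)} = \frac{536661}{-4362045 - -192780} = \frac{536661}{-4362045 + 192780} = \frac{536661}{-4169265} = 536661 \left(- \frac{1}{4169265}\right) = - \frac{178887}{1389755}$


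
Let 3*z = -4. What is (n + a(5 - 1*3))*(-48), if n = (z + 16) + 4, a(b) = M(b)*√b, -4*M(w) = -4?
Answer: -896 - 48*√2 ≈ -963.88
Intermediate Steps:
z = -4/3 (z = (⅓)*(-4) = -4/3 ≈ -1.3333)
M(w) = 1 (M(w) = -¼*(-4) = 1)
a(b) = √b (a(b) = 1*√b = √b)
n = 56/3 (n = (-4/3 + 16) + 4 = 44/3 + 4 = 56/3 ≈ 18.667)
(n + a(5 - 1*3))*(-48) = (56/3 + √(5 - 1*3))*(-48) = (56/3 + √(5 - 3))*(-48) = (56/3 + √2)*(-48) = -896 - 48*√2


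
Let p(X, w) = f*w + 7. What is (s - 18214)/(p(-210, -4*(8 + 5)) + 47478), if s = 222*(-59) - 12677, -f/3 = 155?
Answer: -3999/6515 ≈ -0.61381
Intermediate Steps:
f = -465 (f = -3*155 = -465)
p(X, w) = 7 - 465*w (p(X, w) = -465*w + 7 = 7 - 465*w)
s = -25775 (s = -13098 - 12677 = -25775)
(s - 18214)/(p(-210, -4*(8 + 5)) + 47478) = (-25775 - 18214)/((7 - (-1860)*(8 + 5)) + 47478) = -43989/((7 - (-1860)*13) + 47478) = -43989/((7 - 465*(-52)) + 47478) = -43989/((7 + 24180) + 47478) = -43989/(24187 + 47478) = -43989/71665 = -43989*1/71665 = -3999/6515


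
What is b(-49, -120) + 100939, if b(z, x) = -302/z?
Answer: 4946313/49 ≈ 1.0095e+5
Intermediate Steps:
b(-49, -120) + 100939 = -302/(-49) + 100939 = -302*(-1/49) + 100939 = 302/49 + 100939 = 4946313/49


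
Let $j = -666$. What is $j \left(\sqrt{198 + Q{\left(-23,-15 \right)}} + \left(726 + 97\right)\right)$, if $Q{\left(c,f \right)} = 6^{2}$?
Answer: $-548118 - 1998 \sqrt{26} \approx -5.5831 \cdot 10^{5}$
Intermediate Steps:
$Q{\left(c,f \right)} = 36$
$j \left(\sqrt{198 + Q{\left(-23,-15 \right)}} + \left(726 + 97\right)\right) = - 666 \left(\sqrt{198 + 36} + \left(726 + 97\right)\right) = - 666 \left(\sqrt{234} + 823\right) = - 666 \left(3 \sqrt{26} + 823\right) = - 666 \left(823 + 3 \sqrt{26}\right) = -548118 - 1998 \sqrt{26}$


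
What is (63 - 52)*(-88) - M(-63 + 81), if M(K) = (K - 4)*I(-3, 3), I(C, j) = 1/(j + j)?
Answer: -2911/3 ≈ -970.33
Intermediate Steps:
I(C, j) = 1/(2*j)
M(K) = -2/3 + K/6 (M(K) = (K - 4)*((1/2)/3) = (-4 + K)*((1/2)*(1/3)) = (-4 + K)*(1/6) = -2/3 + K/6)
(63 - 52)*(-88) - M(-63 + 81) = (63 - 52)*(-88) - (-2/3 + (-63 + 81)/6) = 11*(-88) - (-2/3 + (1/6)*18) = -968 - (-2/3 + 3) = -968 - 1*7/3 = -968 - 7/3 = -2911/3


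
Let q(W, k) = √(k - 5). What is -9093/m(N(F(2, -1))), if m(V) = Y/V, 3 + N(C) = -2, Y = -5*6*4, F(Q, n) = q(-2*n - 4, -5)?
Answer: -3031/8 ≈ -378.88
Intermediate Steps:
q(W, k) = √(-5 + k)
F(Q, n) = I*√10 (F(Q, n) = √(-5 - 5) = √(-10) = I*√10)
Y = -120 (Y = -30*4 = -120)
N(C) = -5 (N(C) = -3 - 2 = -5)
m(V) = -120/V
-9093/m(N(F(2, -1))) = -9093/((-120/(-5))) = -9093/((-120*(-⅕))) = -9093/24 = -9093*1/24 = -3031/8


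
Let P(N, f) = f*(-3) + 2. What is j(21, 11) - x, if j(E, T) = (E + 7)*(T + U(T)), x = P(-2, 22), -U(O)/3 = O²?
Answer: -9792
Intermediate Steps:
U(O) = -3*O²
P(N, f) = 2 - 3*f (P(N, f) = -3*f + 2 = 2 - 3*f)
x = -64 (x = 2 - 3*22 = 2 - 66 = -64)
j(E, T) = (7 + E)*(T - 3*T²) (j(E, T) = (E + 7)*(T - 3*T²) = (7 + E)*(T - 3*T²))
j(21, 11) - x = 11*(7 + 21 - 21*11 - 3*21*11) - 1*(-64) = 11*(7 + 21 - 231 - 693) + 64 = 11*(-896) + 64 = -9856 + 64 = -9792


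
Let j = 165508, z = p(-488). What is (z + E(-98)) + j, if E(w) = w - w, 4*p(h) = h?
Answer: 165386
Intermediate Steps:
p(h) = h/4
z = -122 (z = (1/4)*(-488) = -122)
E(w) = 0
(z + E(-98)) + j = (-122 + 0) + 165508 = -122 + 165508 = 165386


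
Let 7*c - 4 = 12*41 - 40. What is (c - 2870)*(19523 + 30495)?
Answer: -982053412/7 ≈ -1.4029e+8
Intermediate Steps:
c = 456/7 (c = 4/7 + (12*41 - 40)/7 = 4/7 + (492 - 40)/7 = 4/7 + (⅐)*452 = 4/7 + 452/7 = 456/7 ≈ 65.143)
(c - 2870)*(19523 + 30495) = (456/7 - 2870)*(19523 + 30495) = -19634/7*50018 = -982053412/7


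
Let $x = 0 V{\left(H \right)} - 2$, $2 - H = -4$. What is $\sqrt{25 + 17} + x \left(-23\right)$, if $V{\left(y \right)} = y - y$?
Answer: $46 + \sqrt{42} \approx 52.481$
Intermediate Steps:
$H = 6$ ($H = 2 - -4 = 2 + 4 = 6$)
$V{\left(y \right)} = 0$
$x = -2$ ($x = 0 \cdot 0 - 2 = 0 - 2 = -2$)
$\sqrt{25 + 17} + x \left(-23\right) = \sqrt{25 + 17} - -46 = \sqrt{42} + 46 = 46 + \sqrt{42}$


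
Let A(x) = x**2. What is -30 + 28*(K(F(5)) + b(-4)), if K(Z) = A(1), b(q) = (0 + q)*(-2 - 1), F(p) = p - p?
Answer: 334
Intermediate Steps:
F(p) = 0
b(q) = -3*q (b(q) = q*(-3) = -3*q)
K(Z) = 1 (K(Z) = 1**2 = 1)
-30 + 28*(K(F(5)) + b(-4)) = -30 + 28*(1 - 3*(-4)) = -30 + 28*(1 + 12) = -30 + 28*13 = -30 + 364 = 334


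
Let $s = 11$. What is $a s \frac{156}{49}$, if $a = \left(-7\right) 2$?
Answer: $- \frac{3432}{7} \approx -490.29$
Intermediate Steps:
$a = -14$
$a s \frac{156}{49} = \left(-14\right) 11 \cdot \frac{156}{49} = - 154 \cdot 156 \cdot \frac{1}{49} = \left(-154\right) \frac{156}{49} = - \frac{3432}{7}$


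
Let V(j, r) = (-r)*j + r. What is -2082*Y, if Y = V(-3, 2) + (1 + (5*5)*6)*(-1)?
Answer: 297726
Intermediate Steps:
V(j, r) = r - j*r (V(j, r) = -j*r + r = r - j*r)
Y = -143 (Y = 2*(1 - 1*(-3)) + (1 + (5*5)*6)*(-1) = 2*(1 + 3) + (1 + 25*6)*(-1) = 2*4 + (1 + 150)*(-1) = 8 + 151*(-1) = 8 - 151 = -143)
-2082*Y = -2082*(-143) = 297726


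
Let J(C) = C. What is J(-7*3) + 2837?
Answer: 2816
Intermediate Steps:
J(-7*3) + 2837 = -7*3 + 2837 = -21 + 2837 = 2816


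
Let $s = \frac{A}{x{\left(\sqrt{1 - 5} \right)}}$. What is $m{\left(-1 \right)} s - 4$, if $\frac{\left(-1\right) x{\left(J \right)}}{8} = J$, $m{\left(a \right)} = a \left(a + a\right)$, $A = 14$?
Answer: $-4 + \frac{7 i}{4} \approx -4.0 + 1.75 i$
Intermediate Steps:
$m{\left(a \right)} = 2 a^{2}$ ($m{\left(a \right)} = a 2 a = 2 a^{2}$)
$x{\left(J \right)} = - 8 J$
$s = \frac{7 i}{8}$ ($s = \frac{14}{\left(-8\right) \sqrt{1 - 5}} = \frac{14}{\left(-8\right) \sqrt{-4}} = \frac{14}{\left(-8\right) 2 i} = \frac{14}{\left(-16\right) i} = 14 \frac{i}{16} = \frac{7 i}{8} \approx 0.875 i$)
$m{\left(-1 \right)} s - 4 = 2 \left(-1\right)^{2} \frac{7 i}{8} - 4 = 2 \cdot 1 \frac{7 i}{8} + \left(-6 + 2\right) = 2 \frac{7 i}{8} - 4 = \frac{7 i}{4} - 4 = -4 + \frac{7 i}{4}$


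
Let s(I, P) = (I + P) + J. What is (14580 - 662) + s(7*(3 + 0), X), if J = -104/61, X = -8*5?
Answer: 847735/61 ≈ 13897.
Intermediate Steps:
X = -40
J = -104/61 (J = -104*1/61 = -104/61 ≈ -1.7049)
s(I, P) = -104/61 + I + P (s(I, P) = (I + P) - 104/61 = -104/61 + I + P)
(14580 - 662) + s(7*(3 + 0), X) = (14580 - 662) + (-104/61 + 7*(3 + 0) - 40) = 13918 + (-104/61 + 7*3 - 40) = 13918 + (-104/61 + 21 - 40) = 13918 - 1263/61 = 847735/61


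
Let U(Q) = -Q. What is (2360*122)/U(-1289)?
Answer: 287920/1289 ≈ 223.37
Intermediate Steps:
(2360*122)/U(-1289) = (2360*122)/((-1*(-1289))) = 287920/1289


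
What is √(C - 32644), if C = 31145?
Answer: I*√1499 ≈ 38.717*I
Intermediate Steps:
√(C - 32644) = √(31145 - 32644) = √(-1499) = I*√1499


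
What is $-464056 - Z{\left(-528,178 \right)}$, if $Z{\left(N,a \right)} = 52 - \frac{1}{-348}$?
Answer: $- \frac{161509585}{348} \approx -4.6411 \cdot 10^{5}$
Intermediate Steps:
$Z{\left(N,a \right)} = \frac{18097}{348}$ ($Z{\left(N,a \right)} = 52 - - \frac{1}{348} = 52 + \frac{1}{348} = \frac{18097}{348}$)
$-464056 - Z{\left(-528,178 \right)} = -464056 - \frac{18097}{348} = - \frac{161509585}{348}$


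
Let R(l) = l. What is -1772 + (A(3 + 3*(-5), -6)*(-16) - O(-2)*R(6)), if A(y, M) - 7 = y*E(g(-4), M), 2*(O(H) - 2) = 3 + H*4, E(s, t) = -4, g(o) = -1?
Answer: -2649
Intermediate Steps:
O(H) = 7/2 + 2*H (O(H) = 2 + (3 + H*4)/2 = 2 + (3 + 4*H)/2 = 2 + (3/2 + 2*H) = 7/2 + 2*H)
A(y, M) = 7 - 4*y (A(y, M) = 7 + y*(-4) = 7 - 4*y)
-1772 + (A(3 + 3*(-5), -6)*(-16) - O(-2)*R(6)) = -1772 + ((7 - 4*(3 + 3*(-5)))*(-16) - (7/2 + 2*(-2))*6) = -1772 + ((7 - 4*(3 - 15))*(-16) - (7/2 - 4)*6) = -1772 + ((7 - 4*(-12))*(-16) - (-1)*6/2) = -1772 + ((7 + 48)*(-16) - 1*(-3)) = -1772 + (55*(-16) + 3) = -1772 + (-880 + 3) = -1772 - 877 = -2649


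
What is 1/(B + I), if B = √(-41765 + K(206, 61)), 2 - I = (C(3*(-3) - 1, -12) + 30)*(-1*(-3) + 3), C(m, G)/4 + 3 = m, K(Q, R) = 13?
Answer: 67/29854 - I*√10438/29854 ≈ 0.0022443 - 0.0034222*I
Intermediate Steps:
C(m, G) = -12 + 4*m
I = 134 (I = 2 - ((-12 + 4*(3*(-3) - 1)) + 30)*(-1*(-3) + 3) = 2 - ((-12 + 4*(-9 - 1)) + 30)*(3 + 3) = 2 - ((-12 + 4*(-10)) + 30)*6 = 2 - ((-12 - 40) + 30)*6 = 2 - (-52 + 30)*6 = 2 - (-22)*6 = 2 - 1*(-132) = 2 + 132 = 134)
B = 2*I*√10438 (B = √(-41765 + 13) = √(-41752) = 2*I*√10438 ≈ 204.33*I)
1/(B + I) = 1/(2*I*√10438 + 134) = 1/(134 + 2*I*√10438)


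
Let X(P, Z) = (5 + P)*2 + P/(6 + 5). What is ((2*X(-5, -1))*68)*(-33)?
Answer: 2040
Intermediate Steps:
X(P, Z) = 10 + 23*P/11 (X(P, Z) = (10 + 2*P) + P/11 = 10 + 23*P/11)
((2*X(-5, -1))*68)*(-33) = ((2*(10 + (23/11)*(-5)))*68)*(-33) = ((2*(10 - 115/11))*68)*(-33) = ((2*(-5/11))*68)*(-33) = -10/11*68*(-33) = -680/11*(-33) = 2040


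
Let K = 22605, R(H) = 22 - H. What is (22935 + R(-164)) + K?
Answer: 45726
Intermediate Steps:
(22935 + R(-164)) + K = (22935 + (22 - 1*(-164))) + 22605 = (22935 + (22 + 164)) + 22605 = (22935 + 186) + 22605 = 23121 + 22605 = 45726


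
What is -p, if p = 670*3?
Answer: -2010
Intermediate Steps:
p = 2010
-p = -1*2010 = -2010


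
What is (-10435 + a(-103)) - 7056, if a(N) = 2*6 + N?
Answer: -17582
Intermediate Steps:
a(N) = 12 + N
(-10435 + a(-103)) - 7056 = (-10435 + (12 - 103)) - 7056 = (-10435 - 91) - 7056 = -10526 - 7056 = -17582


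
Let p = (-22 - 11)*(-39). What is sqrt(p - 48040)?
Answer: I*sqrt(46753) ≈ 216.22*I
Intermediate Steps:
p = 1287 (p = -33*(-39) = 1287)
sqrt(p - 48040) = sqrt(1287 - 48040) = sqrt(-46753) = I*sqrt(46753)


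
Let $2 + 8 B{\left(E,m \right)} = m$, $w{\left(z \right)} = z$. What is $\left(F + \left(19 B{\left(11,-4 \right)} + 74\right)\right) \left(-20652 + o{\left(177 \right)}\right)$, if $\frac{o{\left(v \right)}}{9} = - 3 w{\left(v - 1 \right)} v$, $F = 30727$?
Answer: $-26530666533$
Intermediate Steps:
$B{\left(E,m \right)} = - \frac{1}{4} + \frac{m}{8}$
$o{\left(v \right)} = 9 v \left(3 - 3 v\right)$ ($o{\left(v \right)} = 9 - 3 \left(v - 1\right) v = 9 - 3 \left(-1 + v\right) v = 9 \left(3 - 3 v\right) v = 9 v \left(3 - 3 v\right)$)
$\left(F + \left(19 B{\left(11,-4 \right)} + 74\right)\right) \left(-20652 + o{\left(177 \right)}\right) = \left(30727 + \left(19 \left(- \frac{1}{4} + \frac{1}{8} \left(-4\right)\right) + 74\right)\right) \left(-20652 + 27 \cdot 177 \left(1 - 177\right)\right) = \left(30727 + \left(19 \left(- \frac{1}{4} - \frac{1}{2}\right) + 74\right)\right) \left(-20652 + 27 \cdot 177 \left(1 - 177\right)\right) = \left(30727 + \left(19 \left(- \frac{3}{4}\right) + 74\right)\right) \left(-20652 + 27 \cdot 177 \left(-176\right)\right) = \left(30727 + \left(- \frac{57}{4} + 74\right)\right) \left(-20652 - 841104\right) = \left(30727 + \frac{239}{4}\right) \left(-861756\right) = \frac{123147}{4} \left(-861756\right) = -26530666533$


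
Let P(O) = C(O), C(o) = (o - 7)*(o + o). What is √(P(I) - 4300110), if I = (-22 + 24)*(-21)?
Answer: I*√4295994 ≈ 2072.7*I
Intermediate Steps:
I = -42 (I = 2*(-21) = -42)
C(o) = 2*o*(-7 + o) (C(o) = (-7 + o)*(2*o) = 2*o*(-7 + o))
P(O) = 2*O*(-7 + O)
√(P(I) - 4300110) = √(2*(-42)*(-7 - 42) - 4300110) = √(2*(-42)*(-49) - 4300110) = √(4116 - 4300110) = √(-4295994) = I*√4295994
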